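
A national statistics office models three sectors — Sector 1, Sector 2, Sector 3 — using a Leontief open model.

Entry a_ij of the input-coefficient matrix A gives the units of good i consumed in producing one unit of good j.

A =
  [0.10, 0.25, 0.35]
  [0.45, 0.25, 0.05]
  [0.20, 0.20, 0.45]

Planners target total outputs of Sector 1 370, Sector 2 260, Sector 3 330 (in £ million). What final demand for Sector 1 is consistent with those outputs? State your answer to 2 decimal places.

d_1 = 152.50

I − A =
  [   0.90    -0.25    -0.35]
  [  -0.45     0.75    -0.05]
  [  -0.20    -0.20     0.55]
d = (I − A) x:
  d_1 = (+0.90)·370 + (-0.25)·260 + (-0.35)·330 = 152.50
  d_2 = (-0.45)·370 + (+0.75)·260 + (-0.05)·330 = 12.00
  d_3 = (-0.20)·370 + (-0.20)·260 + (+0.55)·330 = 55.50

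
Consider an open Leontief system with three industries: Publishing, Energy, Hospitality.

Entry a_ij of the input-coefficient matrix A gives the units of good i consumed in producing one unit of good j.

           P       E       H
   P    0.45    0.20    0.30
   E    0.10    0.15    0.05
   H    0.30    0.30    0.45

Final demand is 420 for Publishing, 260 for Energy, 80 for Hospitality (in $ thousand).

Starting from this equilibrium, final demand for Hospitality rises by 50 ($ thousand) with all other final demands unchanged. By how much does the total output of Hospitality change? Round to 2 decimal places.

Δx_H = 149.79

I − A =
  [   0.55    -0.20    -0.30]
  [  -0.10     0.85    -0.05]
  [  -0.30    -0.30     0.55]
Cofactors of I−A, C_ij = (−1)^(i+j)·(minor ij) (rows/columns in the sector order above):
  C_11 = (0.85)(0.55) − (-0.05)(-0.30) = 0.4525
  C_12 = −[(-0.10)(0.55) − (-0.05)(-0.30)] = 0.0700
  C_13 = (-0.10)(-0.30) − (0.85)(-0.30) = 0.2850
  C_21 = −[(-0.20)(0.55) − (-0.30)(-0.30)] = 0.2000
  C_22 = (0.55)(0.55) − (-0.30)(-0.30) = 0.2125
  C_23 = −[(0.55)(-0.30) − (-0.20)(-0.30)] = 0.2250
  C_31 = (-0.20)(-0.05) − (-0.30)(0.85) = 0.2650
  C_32 = −[(0.55)(-0.05) − (-0.30)(-0.10)] = 0.0575
  C_33 = (0.55)(0.85) − (-0.20)(-0.10) = 0.4475
det(I−A) = Σ_j (I−A)_1j·C_1j = (0.55)(0.4525) + (-0.20)(0.0700) + (-0.30)(0.2850) = 0.149375
adj(I−A) = Cᵀ =
  [ 0.4525   0.2000   0.2650]
  [ 0.0700   0.2125   0.0575]
  [ 0.2850   0.2250   0.4475]
(I − A)⁻¹ = adj(I−A) / det(I−A) ≈
  [   3.0293     1.3389     1.7741]
  [   0.4686     1.4226     0.3849]
  [   1.9079     1.5063     2.9958]
Δx = (I − A)⁻¹ Δd with Δd having +50 in the Hospitality component and 0 elsewhere.
So Δx_H = L_HH · (+50), where L_HH = adj(I−A)_HH / det(I−A) = 0.4475 / 0.149375.
Δx_H = 0.4475 × (+50) / 0.149375 = 22.375 / 0.149375 ≈ 149.79.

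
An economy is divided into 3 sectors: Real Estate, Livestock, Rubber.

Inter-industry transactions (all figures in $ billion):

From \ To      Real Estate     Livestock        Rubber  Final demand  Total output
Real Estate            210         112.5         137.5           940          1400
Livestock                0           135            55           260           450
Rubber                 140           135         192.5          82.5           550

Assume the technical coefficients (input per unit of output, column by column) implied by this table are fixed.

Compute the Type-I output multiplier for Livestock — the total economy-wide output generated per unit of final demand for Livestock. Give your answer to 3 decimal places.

Technical coefficients a_ij = z_ij / X_j:
  a_11 = 210/1400 = 0.15, a_21 = 0/1400 = 0.00, a_31 = 140/1400 = 0.10
  a_12 = 112.5/450 = 0.25, a_22 = 135/450 = 0.30, a_32 = 135/450 = 0.30
  a_13 = 137.5/550 = 0.25, a_23 = 55/550 = 0.10, a_33 = 192.5/550 = 0.35
I − A =
  [   0.85    -0.25    -0.25]
  [   0.00     0.70    -0.10]
  [  -0.10    -0.30     0.65]
Cofactors of I−A, C_ij = (−1)^(i+j)·(minor ij) (rows/columns in the sector order above):
  C_11 = (0.70)(0.65) − (-0.10)(-0.30) = 0.4250
  C_12 = −[(0.00)(0.65) − (-0.10)(-0.10)] = 0.0100
  C_13 = (0.00)(-0.30) − (0.70)(-0.10) = 0.0700
  C_21 = −[(-0.25)(0.65) − (-0.25)(-0.30)] = 0.2375
  C_22 = (0.85)(0.65) − (-0.25)(-0.10) = 0.5275
  C_23 = −[(0.85)(-0.30) − (-0.25)(-0.10)] = 0.2800
  C_31 = (-0.25)(-0.10) − (-0.25)(0.70) = 0.2000
  C_32 = −[(0.85)(-0.10) − (-0.25)(0.00)] = 0.0850
  C_33 = (0.85)(0.70) − (-0.25)(0.00) = 0.5950
det(I−A) = Σ_j (I−A)_1j·C_1j = (0.85)(0.4250) + (-0.25)(0.0100) + (-0.25)(0.0700) = 0.34125
adj(I−A) = Cᵀ =
  [ 0.4250   0.2375   0.2000]
  [ 0.0100   0.5275   0.0850]
  [ 0.0700   0.2800   0.5950]
(I − A)⁻¹ = adj(I−A) / det(I−A) ≈
  [   1.2454     0.6960     0.5861]
  [   0.0293     1.5458     0.2491]
  [   0.2051     0.8205     1.7436]
The output multiplier for sector j is the column-j sum of the Leontief inverse (I − A)⁻¹ = adj(I−A) / det(I−A).
Column 2 of adj(I−A): (0.2375, 0.5275, 0.2800); det(I−A) = 0.34125.
m_2 = (0.2375 + 0.5275 + 0.2800) / 0.34125 = 1.045 / 0.34125 ≈ 3.062.

m_2 = 3.062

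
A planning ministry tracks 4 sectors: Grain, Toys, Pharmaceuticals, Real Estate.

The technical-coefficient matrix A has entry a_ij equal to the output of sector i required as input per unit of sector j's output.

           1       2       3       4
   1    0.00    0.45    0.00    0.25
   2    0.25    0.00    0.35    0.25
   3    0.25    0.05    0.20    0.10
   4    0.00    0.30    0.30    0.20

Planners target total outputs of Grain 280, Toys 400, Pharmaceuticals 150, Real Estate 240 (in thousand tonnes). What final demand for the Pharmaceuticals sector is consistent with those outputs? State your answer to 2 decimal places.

d_3 = 6.00

I − A =
  [   1.00    -0.45     0.00    -0.25]
  [  -0.25     1.00    -0.35    -0.25]
  [  -0.25    -0.05     0.80    -0.10]
  [   0.00    -0.30    -0.30     0.80]
d = (I − A) x:
  d_1 = (+1.00)·280 + (-0.45)·400 + (+0.00)·150 + (-0.25)·240 = 40.00
  d_2 = (-0.25)·280 + (+1.00)·400 + (-0.35)·150 + (-0.25)·240 = 217.50
  d_3 = (-0.25)·280 + (-0.05)·400 + (+0.80)·150 + (-0.10)·240 = 6.00
  d_4 = (+0.00)·280 + (-0.30)·400 + (-0.30)·150 + (+0.80)·240 = 27.00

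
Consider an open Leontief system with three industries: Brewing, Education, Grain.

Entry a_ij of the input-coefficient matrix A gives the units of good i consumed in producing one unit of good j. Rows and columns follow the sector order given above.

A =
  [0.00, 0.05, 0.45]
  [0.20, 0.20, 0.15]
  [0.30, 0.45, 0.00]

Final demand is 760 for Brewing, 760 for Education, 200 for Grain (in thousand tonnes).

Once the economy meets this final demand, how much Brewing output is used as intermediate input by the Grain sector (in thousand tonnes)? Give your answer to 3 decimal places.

I − A =
  [   1.00    -0.05    -0.45]
  [  -0.20     0.80    -0.15]
  [  -0.30    -0.45     1.00]
Cofactors of I−A, C_ij = (−1)^(i+j)·(minor ij) (rows/columns in the sector order above):
  C_11 = (0.80)(1.00) − (-0.15)(-0.45) = 0.7325
  C_12 = −[(-0.20)(1.00) − (-0.15)(-0.30)] = 0.2450
  C_13 = (-0.20)(-0.45) − (0.80)(-0.30) = 0.3300
  C_21 = −[(-0.05)(1.00) − (-0.45)(-0.45)] = 0.2525
  C_22 = (1.00)(1.00) − (-0.45)(-0.30) = 0.8650
  C_23 = −[(1.00)(-0.45) − (-0.05)(-0.30)] = 0.4650
  C_31 = (-0.05)(-0.15) − (-0.45)(0.80) = 0.3675
  C_32 = −[(1.00)(-0.15) − (-0.45)(-0.20)] = 0.2400
  C_33 = (1.00)(0.80) − (-0.05)(-0.20) = 0.7900
det(I−A) = Σ_j (I−A)_1j·C_1j = (1.00)(0.7325) + (-0.05)(0.2450) + (-0.45)(0.3300) = 0.57175
adj(I−A) = Cᵀ =
  [ 0.7325   0.2525   0.3675]
  [ 0.2450   0.8650   0.2400]
  [ 0.3300   0.4650   0.7900]
(I − A)⁻¹ = adj(I−A) / det(I−A) ≈
  [   1.2812     0.4416     0.6428]
  [   0.4285     1.5129     0.4198]
  [   0.5772     0.8133     1.3817]
First solve x = (I − A)⁻¹ d = adj(I−A)·d / det(I−A); in particular x_3 = (0.3300·760 + 0.4650·760 + 0.7900·200) / 0.57175 = 762.20 / 0.57175 ≈ 1333.10013.
Intermediate flow from 1 to 3: z_13 = a_13 · x_3 = 0.45 × 762.20 / 0.57175 = 342.99 / 0.57175 ≈ 599.895.

z_13 = 599.895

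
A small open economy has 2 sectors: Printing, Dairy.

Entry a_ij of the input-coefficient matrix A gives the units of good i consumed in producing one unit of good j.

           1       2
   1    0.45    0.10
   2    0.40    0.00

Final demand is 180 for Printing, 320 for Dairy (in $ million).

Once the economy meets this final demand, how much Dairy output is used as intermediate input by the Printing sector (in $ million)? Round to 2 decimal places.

z_21 = 166.27

I − A =
  [   0.55    -0.10]
  [  -0.40     1.00]
det(I−A) = (0.55)(1.00) − (-0.10)(-0.40) = 0.5100
adj(I−A) = [[1.00, 0.10], [0.40, 0.55]]
(I − A)⁻¹ = adj(I−A) / det(I−A) ≈
  [   1.9608     0.1961]
  [   0.7843     1.0784]
First solve x = (I − A)⁻¹ d = adj(I−A)·d / det(I−A); in particular x_1 = (1.00·180 + 0.10·320) / 0.5100 = 212.00 / 0.5100 ≈ 415.6863.
Intermediate flow from 2 to 1: z_21 = a_21 · x_1 = 0.40 × 212.00 / 0.5100 = 84.80 / 0.5100 ≈ 166.27.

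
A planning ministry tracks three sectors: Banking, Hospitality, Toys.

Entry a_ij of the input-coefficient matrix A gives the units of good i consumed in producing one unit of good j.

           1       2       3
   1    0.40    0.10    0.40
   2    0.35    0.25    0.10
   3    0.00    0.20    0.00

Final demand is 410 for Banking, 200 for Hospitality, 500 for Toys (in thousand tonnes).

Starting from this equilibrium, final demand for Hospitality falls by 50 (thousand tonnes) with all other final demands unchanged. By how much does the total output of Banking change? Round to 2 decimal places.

I − A =
  [   0.60    -0.10    -0.40]
  [  -0.35     0.75    -0.10]
  [   0.00    -0.20     1.00]
Cofactors of I−A, C_ij = (−1)^(i+j)·(minor ij) (rows/columns in the sector order above):
  C_11 = (0.75)(1.00) − (-0.10)(-0.20) = 0.7300
  C_12 = −[(-0.35)(1.00) − (-0.10)(0.00)] = 0.3500
  C_13 = (-0.35)(-0.20) − (0.75)(0.00) = 0.0700
  C_21 = −[(-0.10)(1.00) − (-0.40)(-0.20)] = 0.1800
  C_22 = (0.60)(1.00) − (-0.40)(0.00) = 0.6000
  C_23 = −[(0.60)(-0.20) − (-0.10)(0.00)] = 0.1200
  C_31 = (-0.10)(-0.10) − (-0.40)(0.75) = 0.3100
  C_32 = −[(0.60)(-0.10) − (-0.40)(-0.35)] = 0.2000
  C_33 = (0.60)(0.75) − (-0.10)(-0.35) = 0.4150
det(I−A) = Σ_j (I−A)_1j·C_1j = (0.60)(0.7300) + (-0.10)(0.3500) + (-0.40)(0.0700) = 0.3750
adj(I−A) = Cᵀ =
  [ 0.7300   0.1800   0.3100]
  [ 0.3500   0.6000   0.2000]
  [ 0.0700   0.1200   0.4150]
(I − A)⁻¹ = adj(I−A) / det(I−A) ≈
  [   1.9467     0.4800     0.8267]
  [   0.9333     1.6000     0.5333]
  [   0.1867     0.3200     1.1067]
Δx = (I − A)⁻¹ Δd with Δd having -50 in the Hospitality component and 0 elsewhere.
So Δx_1 = L_12 · (-50), where L_12 = adj(I−A)_12 / det(I−A) = 0.1800 / 0.3750.
Δx_1 = 0.1800 × (-50) / 0.3750 = -9.00 / 0.3750 = -24.00.

Δx_1 = -24.00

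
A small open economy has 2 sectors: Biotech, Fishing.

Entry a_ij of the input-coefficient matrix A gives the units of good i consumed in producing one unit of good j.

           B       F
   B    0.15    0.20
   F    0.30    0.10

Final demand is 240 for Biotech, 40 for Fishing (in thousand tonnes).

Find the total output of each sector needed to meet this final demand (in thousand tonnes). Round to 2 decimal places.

x_B = 317.73, x_F = 150.35

I − A =
  [   0.85    -0.20]
  [  -0.30     0.90]
det(I−A) = (0.85)(0.90) − (-0.20)(-0.30) = 0.7050
adj(I−A) = [[0.90, 0.20], [0.30, 0.85]]
(I − A)⁻¹ = adj(I−A) / det(I−A) ≈
  [   1.2766     0.2837]
  [   0.4255     1.2057]
x = (I − A)⁻¹ d = adj(I−A)·d / det(I−A), with det(I−A) = 0.7050:
  x_B = (0.90·240 + 0.20·40) / 0.7050 = 224.00 / 0.7050 ≈ 317.73
  x_F = (0.30·240 + 0.85·40) / 0.7050 = 106.00 / 0.7050 ≈ 150.35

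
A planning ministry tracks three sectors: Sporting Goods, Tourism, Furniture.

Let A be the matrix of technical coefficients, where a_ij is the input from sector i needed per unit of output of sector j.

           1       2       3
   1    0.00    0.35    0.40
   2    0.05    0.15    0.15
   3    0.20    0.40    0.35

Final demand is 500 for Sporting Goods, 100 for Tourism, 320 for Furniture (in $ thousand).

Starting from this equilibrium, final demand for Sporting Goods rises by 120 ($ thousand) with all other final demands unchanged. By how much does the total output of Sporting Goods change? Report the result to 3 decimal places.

I − A =
  [   1.00    -0.35    -0.40]
  [  -0.05     0.85    -0.15]
  [  -0.20    -0.40     0.65]
Cofactors of I−A, C_ij = (−1)^(i+j)·(minor ij) (rows/columns in the sector order above):
  C_11 = (0.85)(0.65) − (-0.15)(-0.40) = 0.4925
  C_12 = −[(-0.05)(0.65) − (-0.15)(-0.20)] = 0.0625
  C_13 = (-0.05)(-0.40) − (0.85)(-0.20) = 0.1900
  C_21 = −[(-0.35)(0.65) − (-0.40)(-0.40)] = 0.3875
  C_22 = (1.00)(0.65) − (-0.40)(-0.20) = 0.5700
  C_23 = −[(1.00)(-0.40) − (-0.35)(-0.20)] = 0.4700
  C_31 = (-0.35)(-0.15) − (-0.40)(0.85) = 0.3925
  C_32 = −[(1.00)(-0.15) − (-0.40)(-0.05)] = 0.1700
  C_33 = (1.00)(0.85) − (-0.35)(-0.05) = 0.8325
det(I−A) = Σ_j (I−A)_1j·C_1j = (1.00)(0.4925) + (-0.35)(0.0625) + (-0.40)(0.1900) = 0.394625
adj(I−A) = Cᵀ =
  [ 0.4925   0.3875   0.3925]
  [ 0.0625   0.5700   0.1700]
  [ 0.1900   0.4700   0.8325]
(I − A)⁻¹ = adj(I−A) / det(I−A) ≈
  [   1.2480     0.9819     0.9946]
  [   0.1584     1.4444     0.4308]
  [   0.4815     1.1910     2.1096]
Δx = (I − A)⁻¹ Δd with Δd having +120 in the Sporting Goods component and 0 elsewhere.
So Δx_1 = L_11 · (+120), where L_11 = adj(I−A)_11 / det(I−A) = 0.4925 / 0.394625.
Δx_1 = 0.4925 × (+120) / 0.394625 = 59.10 / 0.394625 ≈ 149.762.

Δx_1 = 149.762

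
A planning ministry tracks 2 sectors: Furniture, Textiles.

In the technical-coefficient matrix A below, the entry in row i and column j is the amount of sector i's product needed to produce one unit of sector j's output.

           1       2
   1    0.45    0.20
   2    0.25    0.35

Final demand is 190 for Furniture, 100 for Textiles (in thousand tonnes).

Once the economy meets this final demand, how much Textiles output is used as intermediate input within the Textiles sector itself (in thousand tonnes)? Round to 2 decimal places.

z_22 = 116.67

I − A =
  [   0.55    -0.20]
  [  -0.25     0.65]
det(I−A) = (0.55)(0.65) − (-0.20)(-0.25) = 0.3075
adj(I−A) = [[0.65, 0.20], [0.25, 0.55]]
(I − A)⁻¹ = adj(I−A) / det(I−A) ≈
  [   2.1138     0.6504]
  [   0.8130     1.7886]
First solve x = (I − A)⁻¹ d = adj(I−A)·d / det(I−A); in particular x_2 = (0.25·190 + 0.55·100) / 0.3075 = 102.50 / 0.3075 ≈ 333.3333.
Intermediate flow from 2 to 2: z_22 = a_22 · x_2 = 0.35 × 102.50 / 0.3075 = 35.875 / 0.3075 ≈ 116.67.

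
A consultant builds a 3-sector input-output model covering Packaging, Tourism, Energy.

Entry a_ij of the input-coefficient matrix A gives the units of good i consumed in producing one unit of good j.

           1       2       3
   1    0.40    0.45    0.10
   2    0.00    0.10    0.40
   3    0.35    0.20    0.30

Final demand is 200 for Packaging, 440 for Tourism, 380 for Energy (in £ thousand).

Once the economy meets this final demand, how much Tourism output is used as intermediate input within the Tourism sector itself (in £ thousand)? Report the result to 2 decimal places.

z_22 = 122.55

I − A =
  [   0.60    -0.45    -0.10]
  [   0.00     0.90    -0.40]
  [  -0.35    -0.20     0.70]
Cofactors of I−A, C_ij = (−1)^(i+j)·(minor ij) (rows/columns in the sector order above):
  C_11 = (0.90)(0.70) − (-0.40)(-0.20) = 0.5500
  C_12 = −[(0.00)(0.70) − (-0.40)(-0.35)] = 0.1400
  C_13 = (0.00)(-0.20) − (0.90)(-0.35) = 0.3150
  C_21 = −[(-0.45)(0.70) − (-0.10)(-0.20)] = 0.3350
  C_22 = (0.60)(0.70) − (-0.10)(-0.35) = 0.3850
  C_23 = −[(0.60)(-0.20) − (-0.45)(-0.35)] = 0.2775
  C_31 = (-0.45)(-0.40) − (-0.10)(0.90) = 0.2700
  C_32 = −[(0.60)(-0.40) − (-0.10)(0.00)] = 0.2400
  C_33 = (0.60)(0.90) − (-0.45)(0.00) = 0.5400
det(I−A) = Σ_j (I−A)_1j·C_1j = (0.60)(0.5500) + (-0.45)(0.1400) + (-0.10)(0.3150) = 0.2355
adj(I−A) = Cᵀ =
  [ 0.5500   0.3350   0.2700]
  [ 0.1400   0.3850   0.2400]
  [ 0.3150   0.2775   0.5400]
(I − A)⁻¹ = adj(I−A) / det(I−A) ≈
  [   2.3355     1.4225     1.1465]
  [   0.5945     1.6348     1.0191]
  [   1.3376     1.1783     2.2930]
First solve x = (I − A)⁻¹ d = adj(I−A)·d / det(I−A); in particular x_2 = (0.1400·200 + 0.3850·440 + 0.2400·380) / 0.2355 = 288.60 / 0.2355 ≈ 1225.4777.
Intermediate flow from 2 to 2: z_22 = a_22 · x_2 = 0.10 × 288.60 / 0.2355 = 28.86 / 0.2355 ≈ 122.55.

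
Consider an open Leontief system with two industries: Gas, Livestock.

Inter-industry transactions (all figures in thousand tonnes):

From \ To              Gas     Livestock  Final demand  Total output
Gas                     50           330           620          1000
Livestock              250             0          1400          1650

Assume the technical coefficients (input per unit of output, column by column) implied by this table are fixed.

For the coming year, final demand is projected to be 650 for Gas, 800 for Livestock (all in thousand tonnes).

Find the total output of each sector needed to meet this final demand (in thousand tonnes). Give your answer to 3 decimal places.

x_1 = 900.000, x_2 = 1025.000

Technical coefficients a_ij = z_ij / X_j:
  a_11 = 50/1000 = 0.05, a_21 = 250/1000 = 0.25
  a_12 = 330/1650 = 0.20, a_22 = 0/1650 = 0.00
I − A =
  [   0.95    -0.20]
  [  -0.25     1.00]
det(I−A) = (0.95)(1.00) − (-0.20)(-0.25) = 0.9000
adj(I−A) = [[1.00, 0.20], [0.25, 0.95]]
(I − A)⁻¹ = adj(I−A) / det(I−A) ≈
  [   1.1111     0.2222]
  [   0.2778     1.0556]
x = (I − A)⁻¹ d = adj(I−A)·d / det(I−A), with det(I−A) = 0.9000:
  x_1 = (1.00·650 + 0.20·800) / 0.9000 = 810.00 / 0.9000 = 900.000
  x_2 = (0.25·650 + 0.95·800) / 0.9000 = 922.50 / 0.9000 = 1025.000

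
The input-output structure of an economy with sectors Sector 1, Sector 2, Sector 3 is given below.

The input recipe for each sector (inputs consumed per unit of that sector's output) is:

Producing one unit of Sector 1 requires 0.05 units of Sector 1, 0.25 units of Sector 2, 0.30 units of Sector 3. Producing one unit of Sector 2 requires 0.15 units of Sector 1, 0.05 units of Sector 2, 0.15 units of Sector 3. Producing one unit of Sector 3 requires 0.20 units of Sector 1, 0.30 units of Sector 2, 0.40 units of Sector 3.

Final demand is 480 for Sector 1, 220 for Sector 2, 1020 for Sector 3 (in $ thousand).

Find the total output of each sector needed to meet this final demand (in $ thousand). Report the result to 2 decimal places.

I − A =
  [   0.95    -0.15    -0.20]
  [  -0.25     0.95    -0.30]
  [  -0.30    -0.15     0.60]
Cofactors of I−A, C_ij = (−1)^(i+j)·(minor ij) (rows/columns in the sector order above):
  C_11 = (0.95)(0.60) − (-0.30)(-0.15) = 0.5250
  C_12 = −[(-0.25)(0.60) − (-0.30)(-0.30)] = 0.2400
  C_13 = (-0.25)(-0.15) − (0.95)(-0.30) = 0.3225
  C_21 = −[(-0.15)(0.60) − (-0.20)(-0.15)] = 0.1200
  C_22 = (0.95)(0.60) − (-0.20)(-0.30) = 0.5100
  C_23 = −[(0.95)(-0.15) − (-0.15)(-0.30)] = 0.1875
  C_31 = (-0.15)(-0.30) − (-0.20)(0.95) = 0.2350
  C_32 = −[(0.95)(-0.30) − (-0.20)(-0.25)] = 0.3350
  C_33 = (0.95)(0.95) − (-0.15)(-0.25) = 0.8650
det(I−A) = Σ_j (I−A)_1j·C_1j = (0.95)(0.5250) + (-0.15)(0.2400) + (-0.20)(0.3225) = 0.39825
adj(I−A) = Cᵀ =
  [ 0.5250   0.1200   0.2350]
  [ 0.2400   0.5100   0.3350]
  [ 0.3225   0.1875   0.8650]
(I − A)⁻¹ = adj(I−A) / det(I−A) ≈
  [   1.3183     0.3013     0.5901]
  [   0.6026     1.2806     0.8412]
  [   0.8098     0.4708     2.1720]
x = (I − A)⁻¹ d = adj(I−A)·d / det(I−A), with det(I−A) = 0.39825:
  x_1 = (0.5250·480 + 0.1200·220 + 0.2350·1020) / 0.39825 = 518.10 / 0.39825 ≈ 1300.94
  x_2 = (0.2400·480 + 0.5100·220 + 0.3350·1020) / 0.39825 = 569.10 / 0.39825 ≈ 1429.00
  x_3 = (0.3225·480 + 0.1875·220 + 0.8650·1020) / 0.39825 = 1078.35 / 0.39825 ≈ 2707.72

x_1 = 1300.94, x_2 = 1429.00, x_3 = 2707.72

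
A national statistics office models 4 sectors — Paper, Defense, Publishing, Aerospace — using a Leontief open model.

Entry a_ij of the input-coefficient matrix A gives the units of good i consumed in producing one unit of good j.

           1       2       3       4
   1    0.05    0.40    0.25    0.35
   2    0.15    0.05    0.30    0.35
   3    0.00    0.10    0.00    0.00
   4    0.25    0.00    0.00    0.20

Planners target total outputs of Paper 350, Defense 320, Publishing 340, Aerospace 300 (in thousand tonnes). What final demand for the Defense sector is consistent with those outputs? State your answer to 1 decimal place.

I − A =
  [   0.95    -0.40    -0.25    -0.35]
  [  -0.15     0.95    -0.30    -0.35]
  [   0.00    -0.10     1.00     0.00]
  [  -0.25     0.00     0.00     0.80]
d = (I − A) x:
  d_1 = (+0.95)·350 + (-0.40)·320 + (-0.25)·340 + (-0.35)·300 = 14.5
  d_2 = (-0.15)·350 + (+0.95)·320 + (-0.30)·340 + (-0.35)·300 = 44.5
  d_3 = (+0.00)·350 + (-0.10)·320 + (+1.00)·340 + (+0.00)·300 = 308.0
  d_4 = (-0.25)·350 + (+0.00)·320 + (+0.00)·340 + (+0.80)·300 = 152.5

d_2 = 44.5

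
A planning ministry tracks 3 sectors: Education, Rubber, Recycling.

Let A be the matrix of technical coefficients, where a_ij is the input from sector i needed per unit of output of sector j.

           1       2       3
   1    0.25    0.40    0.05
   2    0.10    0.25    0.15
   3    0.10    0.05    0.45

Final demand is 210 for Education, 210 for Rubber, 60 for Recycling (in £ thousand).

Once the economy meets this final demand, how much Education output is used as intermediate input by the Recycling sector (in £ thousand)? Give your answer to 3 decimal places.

z_13 = 11.854

I − A =
  [   0.75    -0.40    -0.05]
  [  -0.10     0.75    -0.15]
  [  -0.10    -0.05     0.55]
Cofactors of I−A, C_ij = (−1)^(i+j)·(minor ij) (rows/columns in the sector order above):
  C_11 = (0.75)(0.55) − (-0.15)(-0.05) = 0.4050
  C_12 = −[(-0.10)(0.55) − (-0.15)(-0.10)] = 0.0700
  C_13 = (-0.10)(-0.05) − (0.75)(-0.10) = 0.0800
  C_21 = −[(-0.40)(0.55) − (-0.05)(-0.05)] = 0.2225
  C_22 = (0.75)(0.55) − (-0.05)(-0.10) = 0.4075
  C_23 = −[(0.75)(-0.05) − (-0.40)(-0.10)] = 0.0775
  C_31 = (-0.40)(-0.15) − (-0.05)(0.75) = 0.0975
  C_32 = −[(0.75)(-0.15) − (-0.05)(-0.10)] = 0.1175
  C_33 = (0.75)(0.75) − (-0.40)(-0.10) = 0.5225
det(I−A) = Σ_j (I−A)_1j·C_1j = (0.75)(0.4050) + (-0.40)(0.0700) + (-0.05)(0.0800) = 0.27175
adj(I−A) = Cᵀ =
  [ 0.4050   0.2225   0.0975]
  [ 0.0700   0.4075   0.1175]
  [ 0.0800   0.0775   0.5225]
(I − A)⁻¹ = adj(I−A) / det(I−A) ≈
  [   1.4903     0.8188     0.3588]
  [   0.2576     1.4995     0.4324]
  [   0.2944     0.2852     1.9227]
First solve x = (I − A)⁻¹ d = adj(I−A)·d / det(I−A); in particular x_3 = (0.0800·210 + 0.0775·210 + 0.5225·60) / 0.27175 = 64.425 / 0.27175 ≈ 237.07452.
Intermediate flow from 1 to 3: z_13 = a_13 · x_3 = 0.05 × 64.425 / 0.27175 = 3.22125 / 0.27175 ≈ 11.854.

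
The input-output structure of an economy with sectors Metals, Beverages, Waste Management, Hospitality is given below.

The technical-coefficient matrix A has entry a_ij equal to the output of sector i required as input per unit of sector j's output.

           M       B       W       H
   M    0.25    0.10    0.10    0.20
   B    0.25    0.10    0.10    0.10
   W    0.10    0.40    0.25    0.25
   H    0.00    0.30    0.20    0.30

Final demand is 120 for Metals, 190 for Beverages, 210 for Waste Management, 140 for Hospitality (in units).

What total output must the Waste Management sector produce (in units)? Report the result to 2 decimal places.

I − A =
  [   0.75    -0.10    -0.10    -0.20]
  [  -0.25     0.90    -0.10    -0.10]
  [  -0.10    -0.40     0.75    -0.25]
  [   0.00    -0.30    -0.20     0.70]
Compute the cofactors C_ij = (−1)^(i+j)·(3×3 minor ij) of I−A; the adjugate is their transpose:
adj(I−A) = Cᵀ =
  [ 0.36150   0.14400   0.11100   0.16350]
  [ 0.12775   0.34525   0.09500   0.11975]
  [ 0.14875   0.27925   0.41750   0.23150]
  [ 0.09725   0.22775   0.16000   0.43750]
det(I−A) = Σ_j (I−A)_1j·C_1j = (0.75)(0.36150) + (-0.10)(0.12775) + (-0.10)(0.14875) + (-0.20)(0.09725) = 0.224025
(I − A)⁻¹ = adj(I−A) / det(I−A) ≈
  [   1.6137     0.6428     0.4955     0.7298]
  [   0.5702     1.5411     0.4241     0.5345]
  [   0.6640     1.2465     1.8636     1.0334]
  [   0.4341     1.0166     0.7142     1.9529]
x = (I − A)⁻¹ d = adj(I−A)·d / det(I−A), with det(I−A) = 0.224025:
  x_M = (0.36150·120 + 0.14400·190 + 0.11100·210 + 0.16350·140) / 0.224025 = 116.94 / 0.224025 ≈ 522.00
  x_B = (0.12775·120 + 0.34525·190 + 0.09500·210 + 0.11975·140) / 0.224025 = 117.6425 / 0.224025 ≈ 525.13
  x_W = (0.14875·120 + 0.27925·190 + 0.41750·210 + 0.23150·140) / 0.224025 = 190.9925 / 0.224025 ≈ 852.55
  x_H = (0.09725·120 + 0.22775·190 + 0.16000·210 + 0.43750·140) / 0.224025 = 149.7925 / 0.224025 ≈ 668.64

x_W = 852.55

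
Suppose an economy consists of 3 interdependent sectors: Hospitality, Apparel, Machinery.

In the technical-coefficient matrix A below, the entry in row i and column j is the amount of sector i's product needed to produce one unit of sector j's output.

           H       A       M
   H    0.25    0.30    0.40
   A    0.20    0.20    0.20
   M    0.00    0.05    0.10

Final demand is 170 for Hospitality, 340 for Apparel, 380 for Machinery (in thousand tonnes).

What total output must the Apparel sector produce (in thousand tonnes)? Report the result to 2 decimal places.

x_A = 732.35

I − A =
  [   0.75    -0.30    -0.40]
  [  -0.20     0.80    -0.20]
  [   0.00    -0.05     0.90]
Cofactors of I−A, C_ij = (−1)^(i+j)·(minor ij) (rows/columns in the sector order above):
  C_11 = (0.80)(0.90) − (-0.20)(-0.05) = 0.7100
  C_12 = −[(-0.20)(0.90) − (-0.20)(0.00)] = 0.1800
  C_13 = (-0.20)(-0.05) − (0.80)(0.00) = 0.0100
  C_21 = −[(-0.30)(0.90) − (-0.40)(-0.05)] = 0.2900
  C_22 = (0.75)(0.90) − (-0.40)(0.00) = 0.6750
  C_23 = −[(0.75)(-0.05) − (-0.30)(0.00)] = 0.0375
  C_31 = (-0.30)(-0.20) − (-0.40)(0.80) = 0.3800
  C_32 = −[(0.75)(-0.20) − (-0.40)(-0.20)] = 0.2300
  C_33 = (0.75)(0.80) − (-0.30)(-0.20) = 0.5400
det(I−A) = Σ_j (I−A)_1j·C_1j = (0.75)(0.7100) + (-0.30)(0.1800) + (-0.40)(0.0100) = 0.4745
adj(I−A) = Cᵀ =
  [ 0.7100   0.2900   0.3800]
  [ 0.1800   0.6750   0.2300]
  [ 0.0100   0.0375   0.5400]
(I − A)⁻¹ = adj(I−A) / det(I−A) ≈
  [   1.4963     0.6112     0.8008]
  [   0.3793     1.4226     0.4847]
  [   0.0211     0.0790     1.1380]
x = (I − A)⁻¹ d = adj(I−A)·d / det(I−A), with det(I−A) = 0.4745:
  x_H = (0.7100·170 + 0.2900·340 + 0.3800·380) / 0.4745 = 363.70 / 0.4745 ≈ 766.49
  x_A = (0.1800·170 + 0.6750·340 + 0.2300·380) / 0.4745 = 347.50 / 0.4745 ≈ 732.35
  x_M = (0.0100·170 + 0.0375·340 + 0.5400·380) / 0.4745 = 219.65 / 0.4745 ≈ 462.91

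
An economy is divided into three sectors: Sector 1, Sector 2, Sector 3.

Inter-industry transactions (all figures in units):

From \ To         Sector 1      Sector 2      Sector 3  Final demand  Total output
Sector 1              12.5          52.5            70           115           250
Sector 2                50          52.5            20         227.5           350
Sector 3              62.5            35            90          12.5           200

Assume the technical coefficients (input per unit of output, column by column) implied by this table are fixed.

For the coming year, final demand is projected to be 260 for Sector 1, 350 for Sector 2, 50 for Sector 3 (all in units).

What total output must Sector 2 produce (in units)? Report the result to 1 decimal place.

x_2 = 587.4

Technical coefficients a_ij = z_ij / X_j:
  a_11 = 12.5/250 = 0.05, a_21 = 50/250 = 0.20, a_31 = 62.5/250 = 0.25
  a_12 = 52.5/350 = 0.15, a_22 = 52.5/350 = 0.15, a_32 = 35/350 = 0.10
  a_13 = 70/200 = 0.35, a_23 = 20/200 = 0.10, a_33 = 90/200 = 0.45
I − A =
  [   0.95    -0.15    -0.35]
  [  -0.20     0.85    -0.10]
  [  -0.25    -0.10     0.55]
Cofactors of I−A, C_ij = (−1)^(i+j)·(minor ij) (rows/columns in the sector order above):
  C_11 = (0.85)(0.55) − (-0.10)(-0.10) = 0.4575
  C_12 = −[(-0.20)(0.55) − (-0.10)(-0.25)] = 0.1350
  C_13 = (-0.20)(-0.10) − (0.85)(-0.25) = 0.2325
  C_21 = −[(-0.15)(0.55) − (-0.35)(-0.10)] = 0.1175
  C_22 = (0.95)(0.55) − (-0.35)(-0.25) = 0.4350
  C_23 = −[(0.95)(-0.10) − (-0.15)(-0.25)] = 0.1325
  C_31 = (-0.15)(-0.10) − (-0.35)(0.85) = 0.3125
  C_32 = −[(0.95)(-0.10) − (-0.35)(-0.20)] = 0.1650
  C_33 = (0.95)(0.85) − (-0.15)(-0.20) = 0.7775
det(I−A) = Σ_j (I−A)_1j·C_1j = (0.95)(0.4575) + (-0.15)(0.1350) + (-0.35)(0.2325) = 0.3330
adj(I−A) = Cᵀ =
  [ 0.4575   0.1175   0.3125]
  [ 0.1350   0.4350   0.1650]
  [ 0.2325   0.1325   0.7775]
(I − A)⁻¹ = adj(I−A) / det(I−A) ≈
  [   1.3739     0.3529     0.9384]
  [   0.4054     1.3063     0.4955]
  [   0.6982     0.3979     2.3348]
x = (I − A)⁻¹ d = adj(I−A)·d / det(I−A), with det(I−A) = 0.3330:
  x_1 = (0.4575·260 + 0.1175·350 + 0.3125·50) / 0.3330 = 175.70 / 0.3330 ≈ 527.6
  x_2 = (0.1350·260 + 0.4350·350 + 0.1650·50) / 0.3330 = 195.60 / 0.3330 ≈ 587.4
  x_3 = (0.2325·260 + 0.1325·350 + 0.7775·50) / 0.3330 = 145.70 / 0.3330 ≈ 437.5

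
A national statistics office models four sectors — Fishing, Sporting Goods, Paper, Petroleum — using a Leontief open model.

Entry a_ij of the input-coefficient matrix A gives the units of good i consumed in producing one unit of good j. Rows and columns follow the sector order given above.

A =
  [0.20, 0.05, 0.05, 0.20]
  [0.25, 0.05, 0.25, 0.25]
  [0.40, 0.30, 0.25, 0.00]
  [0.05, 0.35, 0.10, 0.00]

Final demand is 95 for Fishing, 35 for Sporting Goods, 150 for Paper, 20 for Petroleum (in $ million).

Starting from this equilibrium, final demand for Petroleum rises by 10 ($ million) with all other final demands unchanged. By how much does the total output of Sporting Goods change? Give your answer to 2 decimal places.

Δx_2 = 5.34

I − A =
  [   0.80    -0.05    -0.05    -0.20]
  [  -0.25     0.95    -0.25    -0.25]
  [  -0.40    -0.30     0.75     0.00]
  [  -0.05    -0.35    -0.10     1.00]
Compute the cofactors C_ij = (−1)^(i+j)·(3×3 minor ij) of I−A; the adjugate is their transpose:
adj(I−A) = Cᵀ =
  [ 0.564375   0.111000   0.093375   0.140625]
  [ 0.306875   0.564500   0.235625   0.202500]
  [ 0.423750   0.285000   0.649875   0.156000]
  [ 0.178000   0.231625   0.152125   0.472875]
det(I−A) = Σ_j (I−A)_1j·C_1j = (0.80)(0.564375) + (-0.05)(0.306875) + (-0.05)(0.423750) + (-0.20)(0.178000) = 0.37936875
(I − A)⁻¹ = adj(I−A) / det(I−A) ≈
  [   1.4877     0.2926     0.2461     0.3707]
  [   0.8089     1.4880     0.6211     0.5338]
  [   1.1170     0.7512     1.7130     0.4112]
  [   0.4692     0.6106     0.4010     1.2465]
Δx = (I − A)⁻¹ Δd with Δd having +10 in the Petroleum component and 0 elsewhere.
So Δx_2 = L_24 · (+10), where L_24 = adj(I−A)_24 / det(I−A) = 0.202500 / 0.37936875.
Δx_2 = 0.202500 × (+10) / 0.37936875 = 2.025 / 0.37936875 ≈ 5.34.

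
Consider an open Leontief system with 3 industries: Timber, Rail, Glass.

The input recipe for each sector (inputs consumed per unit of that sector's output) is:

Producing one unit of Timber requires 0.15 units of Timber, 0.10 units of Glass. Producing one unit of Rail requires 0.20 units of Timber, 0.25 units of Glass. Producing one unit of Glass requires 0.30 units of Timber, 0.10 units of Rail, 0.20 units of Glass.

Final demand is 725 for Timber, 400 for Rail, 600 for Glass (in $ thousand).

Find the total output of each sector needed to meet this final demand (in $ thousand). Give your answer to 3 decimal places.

x_1 = 1352.812, x_2 = 507.778, x_3 = 1077.782

I − A =
  [   0.85    -0.20    -0.30]
  [   0.00     1.00    -0.10]
  [  -0.10    -0.25     0.80]
Cofactors of I−A, C_ij = (−1)^(i+j)·(minor ij) (rows/columns in the sector order above):
  C_11 = (1.00)(0.80) − (-0.10)(-0.25) = 0.7750
  C_12 = −[(0.00)(0.80) − (-0.10)(-0.10)] = 0.0100
  C_13 = (0.00)(-0.25) − (1.00)(-0.10) = 0.1000
  C_21 = −[(-0.20)(0.80) − (-0.30)(-0.25)] = 0.2350
  C_22 = (0.85)(0.80) − (-0.30)(-0.10) = 0.6500
  C_23 = −[(0.85)(-0.25) − (-0.20)(-0.10)] = 0.2325
  C_31 = (-0.20)(-0.10) − (-0.30)(1.00) = 0.3200
  C_32 = −[(0.85)(-0.10) − (-0.30)(0.00)] = 0.0850
  C_33 = (0.85)(1.00) − (-0.20)(0.00) = 0.8500
det(I−A) = Σ_j (I−A)_1j·C_1j = (0.85)(0.7750) + (-0.20)(0.0100) + (-0.30)(0.1000) = 0.62675
adj(I−A) = Cᵀ =
  [ 0.7750   0.2350   0.3200]
  [ 0.0100   0.6500   0.0850]
  [ 0.1000   0.2325   0.8500]
(I − A)⁻¹ = adj(I−A) / det(I−A) ≈
  [   1.2365     0.3750     0.5106]
  [   0.0160     1.0371     0.1356]
  [   0.1596     0.3710     1.3562]
x = (I − A)⁻¹ d = adj(I−A)·d / det(I−A), with det(I−A) = 0.62675:
  x_1 = (0.7750·725 + 0.2350·400 + 0.3200·600) / 0.62675 = 847.875 / 0.62675 ≈ 1352.812
  x_2 = (0.0100·725 + 0.6500·400 + 0.0850·600) / 0.62675 = 318.25 / 0.62675 ≈ 507.778
  x_3 = (0.1000·725 + 0.2325·400 + 0.8500·600) / 0.62675 = 675.50 / 0.62675 ≈ 1077.782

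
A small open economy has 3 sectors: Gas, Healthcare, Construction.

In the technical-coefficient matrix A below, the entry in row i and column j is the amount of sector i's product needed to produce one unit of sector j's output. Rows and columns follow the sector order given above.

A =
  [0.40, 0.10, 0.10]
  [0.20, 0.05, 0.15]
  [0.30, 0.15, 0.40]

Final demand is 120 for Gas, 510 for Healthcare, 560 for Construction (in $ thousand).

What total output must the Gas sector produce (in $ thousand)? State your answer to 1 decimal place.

I − A =
  [   0.60    -0.10    -0.10]
  [  -0.20     0.95    -0.15]
  [  -0.30    -0.15     0.60]
Cofactors of I−A, C_ij = (−1)^(i+j)·(minor ij) (rows/columns in the sector order above):
  C_11 = (0.95)(0.60) − (-0.15)(-0.15) = 0.5475
  C_12 = −[(-0.20)(0.60) − (-0.15)(-0.30)] = 0.1650
  C_13 = (-0.20)(-0.15) − (0.95)(-0.30) = 0.3150
  C_21 = −[(-0.10)(0.60) − (-0.10)(-0.15)] = 0.0750
  C_22 = (0.60)(0.60) − (-0.10)(-0.30) = 0.3300
  C_23 = −[(0.60)(-0.15) − (-0.10)(-0.30)] = 0.1200
  C_31 = (-0.10)(-0.15) − (-0.10)(0.95) = 0.1100
  C_32 = −[(0.60)(-0.15) − (-0.10)(-0.20)] = 0.1100
  C_33 = (0.60)(0.95) − (-0.10)(-0.20) = 0.5500
det(I−A) = Σ_j (I−A)_1j·C_1j = (0.60)(0.5475) + (-0.10)(0.1650) + (-0.10)(0.3150) = 0.2805
adj(I−A) = Cᵀ =
  [ 0.5475   0.0750   0.1100]
  [ 0.1650   0.3300   0.1100]
  [ 0.3150   0.1200   0.5500]
(I − A)⁻¹ = adj(I−A) / det(I−A) ≈
  [   1.9519     0.2674     0.3922]
  [   0.5882     1.1765     0.3922]
  [   1.1230     0.4278     1.9608]
x = (I − A)⁻¹ d = adj(I−A)·d / det(I−A), with det(I−A) = 0.2805:
  x_G = (0.5475·120 + 0.0750·510 + 0.1100·560) / 0.2805 = 165.55 / 0.2805 ≈ 590.2
  x_H = (0.1650·120 + 0.3300·510 + 0.1100·560) / 0.2805 = 249.70 / 0.2805 ≈ 890.2
  x_C = (0.3150·120 + 0.1200·510 + 0.5500·560) / 0.2805 = 407.00 / 0.2805 ≈ 1451.0

x_G = 590.2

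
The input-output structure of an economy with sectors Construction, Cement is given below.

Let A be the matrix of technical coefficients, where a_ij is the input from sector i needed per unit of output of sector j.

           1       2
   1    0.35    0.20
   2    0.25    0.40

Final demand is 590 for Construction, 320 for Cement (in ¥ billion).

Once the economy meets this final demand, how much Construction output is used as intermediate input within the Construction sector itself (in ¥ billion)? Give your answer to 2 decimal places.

z_11 = 430.29

I − A =
  [   0.65    -0.20]
  [  -0.25     0.60]
det(I−A) = (0.65)(0.60) − (-0.20)(-0.25) = 0.3400
adj(I−A) = [[0.60, 0.20], [0.25, 0.65]]
(I − A)⁻¹ = adj(I−A) / det(I−A) ≈
  [   1.7647     0.5882]
  [   0.7353     1.9118]
First solve x = (I − A)⁻¹ d = adj(I−A)·d / det(I−A); in particular x_1 = (0.60·590 + 0.20·320) / 0.3400 = 418.00 / 0.3400 ≈ 1229.4118.
Intermediate flow from 1 to 1: z_11 = a_11 · x_1 = 0.35 × 418.00 / 0.3400 = 146.30 / 0.3400 ≈ 430.29.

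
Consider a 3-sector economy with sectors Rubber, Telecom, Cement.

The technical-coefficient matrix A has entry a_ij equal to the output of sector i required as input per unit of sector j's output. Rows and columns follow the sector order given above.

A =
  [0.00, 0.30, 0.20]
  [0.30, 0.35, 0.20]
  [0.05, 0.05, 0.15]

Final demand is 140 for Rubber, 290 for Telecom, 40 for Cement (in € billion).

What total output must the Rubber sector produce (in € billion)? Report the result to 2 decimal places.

I − A =
  [   1.00    -0.30    -0.20]
  [  -0.30     0.65    -0.20]
  [  -0.05    -0.05     0.85]
Cofactors of I−A, C_ij = (−1)^(i+j)·(minor ij) (rows/columns in the sector order above):
  C_11 = (0.65)(0.85) − (-0.20)(-0.05) = 0.5425
  C_12 = −[(-0.30)(0.85) − (-0.20)(-0.05)] = 0.2650
  C_13 = (-0.30)(-0.05) − (0.65)(-0.05) = 0.0475
  C_21 = −[(-0.30)(0.85) − (-0.20)(-0.05)] = 0.2650
  C_22 = (1.00)(0.85) − (-0.20)(-0.05) = 0.8400
  C_23 = −[(1.00)(-0.05) − (-0.30)(-0.05)] = 0.0650
  C_31 = (-0.30)(-0.20) − (-0.20)(0.65) = 0.1900
  C_32 = −[(1.00)(-0.20) − (-0.20)(-0.30)] = 0.2600
  C_33 = (1.00)(0.65) − (-0.30)(-0.30) = 0.5600
det(I−A) = Σ_j (I−A)_1j·C_1j = (1.00)(0.5425) + (-0.30)(0.2650) + (-0.20)(0.0475) = 0.4535
adj(I−A) = Cᵀ =
  [ 0.5425   0.2650   0.1900]
  [ 0.2650   0.8400   0.2600]
  [ 0.0475   0.0650   0.5600]
(I − A)⁻¹ = adj(I−A) / det(I−A) ≈
  [   1.1963     0.5843     0.4190]
  [   0.5843     1.8523     0.5733]
  [   0.1047     0.1433     1.2348]
x = (I − A)⁻¹ d = adj(I−A)·d / det(I−A), with det(I−A) = 0.4535:
  x_1 = (0.5425·140 + 0.2650·290 + 0.1900·40) / 0.4535 = 160.40 / 0.4535 ≈ 353.69
  x_2 = (0.2650·140 + 0.8400·290 + 0.2600·40) / 0.4535 = 291.10 / 0.4535 ≈ 641.90
  x_3 = (0.0475·140 + 0.0650·290 + 0.5600·40) / 0.4535 = 47.90 / 0.4535 ≈ 105.62

x_1 = 353.69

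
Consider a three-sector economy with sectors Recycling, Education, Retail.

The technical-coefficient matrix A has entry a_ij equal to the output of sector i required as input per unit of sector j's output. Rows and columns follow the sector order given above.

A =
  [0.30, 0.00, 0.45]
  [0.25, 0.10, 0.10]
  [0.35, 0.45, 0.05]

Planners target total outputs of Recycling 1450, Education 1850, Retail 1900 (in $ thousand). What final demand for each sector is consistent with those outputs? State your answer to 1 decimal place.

I − A =
  [   0.70     0.00    -0.45]
  [  -0.25     0.90    -0.10]
  [  -0.35    -0.45     0.95]
d = (I − A) x:
  d_1 = (+0.70)·1450 + (+0.00)·1850 + (-0.45)·1900 = 160.0
  d_2 = (-0.25)·1450 + (+0.90)·1850 + (-0.10)·1900 = 1112.5
  d_3 = (-0.35)·1450 + (-0.45)·1850 + (+0.95)·1900 = 465.0

d_1 = 160.0, d_2 = 1112.5, d_3 = 465.0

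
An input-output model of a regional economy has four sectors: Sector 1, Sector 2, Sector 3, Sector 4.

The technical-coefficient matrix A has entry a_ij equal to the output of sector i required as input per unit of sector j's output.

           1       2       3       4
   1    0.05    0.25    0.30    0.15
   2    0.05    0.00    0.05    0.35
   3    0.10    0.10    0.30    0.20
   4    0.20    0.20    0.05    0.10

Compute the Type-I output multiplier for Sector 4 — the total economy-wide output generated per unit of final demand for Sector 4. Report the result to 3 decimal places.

m_4 = 2.993

I − A =
  [   0.95    -0.25    -0.30    -0.15]
  [  -0.05     1.00    -0.05    -0.35]
  [  -0.10    -0.10     0.70    -0.20]
  [  -0.20    -0.20    -0.05     0.90]
Compute the cofactors C_ij = (−1)^(i+j)·(3×3 minor ij) of I−A; the adjugate is their transpose:
adj(I−A) = Cᵀ =
  [ 0.562750   0.215750   0.273625   0.238500]
  [ 0.088250   0.528250   0.092750   0.240750]
  [ 0.136500   0.156000   0.728250   0.245250]
  [ 0.152250   0.174000   0.121875   0.618750]
det(I−A) = Σ_j (I−A)_1j·C_1j = (0.95)(0.562750) + (-0.25)(0.088250) + (-0.30)(0.136500) + (-0.15)(0.152250) = 0.4487625
(I − A)⁻¹ = adj(I−A) / det(I−A) ≈
  [   1.2540     0.4808     0.6097     0.5315]
  [   0.1967     1.1771     0.2067     0.5365]
  [   0.3042     0.3476     1.6228     0.5465]
  [   0.3393     0.3877     0.2716     1.3788]
The output multiplier for sector j is the column-j sum of the Leontief inverse (I − A)⁻¹ = adj(I−A) / det(I−A).
Column 4 of adj(I−A): (0.238500, 0.240750, 0.245250, 0.618750); det(I−A) = 0.4487625.
m_4 = (0.238500 + 0.240750 + 0.245250 + 0.618750) / 0.4487625 = 1.34325 / 0.4487625 ≈ 2.993.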